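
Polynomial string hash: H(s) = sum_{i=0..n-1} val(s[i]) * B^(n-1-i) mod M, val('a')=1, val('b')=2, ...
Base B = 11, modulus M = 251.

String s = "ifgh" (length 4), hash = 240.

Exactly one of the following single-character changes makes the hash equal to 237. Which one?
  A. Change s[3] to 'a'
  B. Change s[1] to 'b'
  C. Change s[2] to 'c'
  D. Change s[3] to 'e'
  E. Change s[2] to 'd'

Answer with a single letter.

Answer: D

Derivation:
Option A: s[3]='h'->'a', delta=(1-8)*11^0 mod 251 = 244, hash=240+244 mod 251 = 233
Option B: s[1]='f'->'b', delta=(2-6)*11^2 mod 251 = 18, hash=240+18 mod 251 = 7
Option C: s[2]='g'->'c', delta=(3-7)*11^1 mod 251 = 207, hash=240+207 mod 251 = 196
Option D: s[3]='h'->'e', delta=(5-8)*11^0 mod 251 = 248, hash=240+248 mod 251 = 237 <-- target
Option E: s[2]='g'->'d', delta=(4-7)*11^1 mod 251 = 218, hash=240+218 mod 251 = 207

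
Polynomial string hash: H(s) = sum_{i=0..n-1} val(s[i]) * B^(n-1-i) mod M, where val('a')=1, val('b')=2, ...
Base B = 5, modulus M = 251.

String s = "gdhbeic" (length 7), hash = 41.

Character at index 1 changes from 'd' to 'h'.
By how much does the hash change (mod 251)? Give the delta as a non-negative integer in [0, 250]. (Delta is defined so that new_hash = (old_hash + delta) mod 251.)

Delta formula: (val(new) - val(old)) * B^(n-1-k) mod M
  val('h') - val('d') = 8 - 4 = 4
  B^(n-1-k) = 5^5 mod 251 = 113
  Delta = 4 * 113 mod 251 = 201

Answer: 201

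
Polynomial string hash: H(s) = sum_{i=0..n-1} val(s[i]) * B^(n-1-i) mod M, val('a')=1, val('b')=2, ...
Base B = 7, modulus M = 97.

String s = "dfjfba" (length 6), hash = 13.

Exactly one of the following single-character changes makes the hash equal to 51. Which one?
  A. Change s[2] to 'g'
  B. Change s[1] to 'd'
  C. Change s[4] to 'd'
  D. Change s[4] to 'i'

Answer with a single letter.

Option A: s[2]='j'->'g', delta=(7-10)*7^3 mod 97 = 38, hash=13+38 mod 97 = 51 <-- target
Option B: s[1]='f'->'d', delta=(4-6)*7^4 mod 97 = 48, hash=13+48 mod 97 = 61
Option C: s[4]='b'->'d', delta=(4-2)*7^1 mod 97 = 14, hash=13+14 mod 97 = 27
Option D: s[4]='b'->'i', delta=(9-2)*7^1 mod 97 = 49, hash=13+49 mod 97 = 62

Answer: A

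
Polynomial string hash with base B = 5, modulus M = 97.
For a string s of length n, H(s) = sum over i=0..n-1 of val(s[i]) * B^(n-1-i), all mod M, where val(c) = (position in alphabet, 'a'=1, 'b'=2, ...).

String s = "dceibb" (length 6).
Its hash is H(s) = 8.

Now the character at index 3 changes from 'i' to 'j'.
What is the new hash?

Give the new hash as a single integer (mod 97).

val('i') = 9, val('j') = 10
Position k = 3, exponent = n-1-k = 2
B^2 mod M = 5^2 mod 97 = 25
Delta = (10 - 9) * 25 mod 97 = 25
New hash = (8 + 25) mod 97 = 33

Answer: 33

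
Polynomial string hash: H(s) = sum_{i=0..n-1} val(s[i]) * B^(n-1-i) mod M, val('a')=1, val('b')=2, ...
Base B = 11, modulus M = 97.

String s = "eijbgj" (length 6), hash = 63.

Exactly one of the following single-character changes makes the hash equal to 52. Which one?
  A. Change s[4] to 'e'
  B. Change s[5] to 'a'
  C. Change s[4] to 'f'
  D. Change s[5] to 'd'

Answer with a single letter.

Answer: C

Derivation:
Option A: s[4]='g'->'e', delta=(5-7)*11^1 mod 97 = 75, hash=63+75 mod 97 = 41
Option B: s[5]='j'->'a', delta=(1-10)*11^0 mod 97 = 88, hash=63+88 mod 97 = 54
Option C: s[4]='g'->'f', delta=(6-7)*11^1 mod 97 = 86, hash=63+86 mod 97 = 52 <-- target
Option D: s[5]='j'->'d', delta=(4-10)*11^0 mod 97 = 91, hash=63+91 mod 97 = 57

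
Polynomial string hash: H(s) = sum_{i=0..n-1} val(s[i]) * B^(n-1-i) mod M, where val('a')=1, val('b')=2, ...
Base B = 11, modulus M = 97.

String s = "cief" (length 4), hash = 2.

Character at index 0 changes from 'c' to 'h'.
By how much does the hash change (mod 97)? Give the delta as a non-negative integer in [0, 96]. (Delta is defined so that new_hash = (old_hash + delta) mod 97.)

Answer: 59

Derivation:
Delta formula: (val(new) - val(old)) * B^(n-1-k) mod M
  val('h') - val('c') = 8 - 3 = 5
  B^(n-1-k) = 11^3 mod 97 = 70
  Delta = 5 * 70 mod 97 = 59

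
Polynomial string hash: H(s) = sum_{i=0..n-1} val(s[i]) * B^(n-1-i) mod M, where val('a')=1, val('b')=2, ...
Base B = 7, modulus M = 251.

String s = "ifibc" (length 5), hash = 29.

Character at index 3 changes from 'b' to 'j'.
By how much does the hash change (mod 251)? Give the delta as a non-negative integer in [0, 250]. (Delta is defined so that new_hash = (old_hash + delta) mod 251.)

Answer: 56

Derivation:
Delta formula: (val(new) - val(old)) * B^(n-1-k) mod M
  val('j') - val('b') = 10 - 2 = 8
  B^(n-1-k) = 7^1 mod 251 = 7
  Delta = 8 * 7 mod 251 = 56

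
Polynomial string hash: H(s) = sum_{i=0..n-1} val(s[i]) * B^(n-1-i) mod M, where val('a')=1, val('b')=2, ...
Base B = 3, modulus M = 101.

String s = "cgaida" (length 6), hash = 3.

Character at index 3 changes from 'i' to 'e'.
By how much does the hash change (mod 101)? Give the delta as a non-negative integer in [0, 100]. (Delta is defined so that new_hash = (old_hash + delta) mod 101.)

Answer: 65

Derivation:
Delta formula: (val(new) - val(old)) * B^(n-1-k) mod M
  val('e') - val('i') = 5 - 9 = -4
  B^(n-1-k) = 3^2 mod 101 = 9
  Delta = -4 * 9 mod 101 = 65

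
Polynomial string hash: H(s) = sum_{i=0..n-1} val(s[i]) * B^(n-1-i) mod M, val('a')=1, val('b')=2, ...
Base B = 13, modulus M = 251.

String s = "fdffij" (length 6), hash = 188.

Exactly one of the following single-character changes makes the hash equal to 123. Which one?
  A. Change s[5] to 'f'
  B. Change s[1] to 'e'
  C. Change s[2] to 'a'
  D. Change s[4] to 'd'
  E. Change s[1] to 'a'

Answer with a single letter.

Answer: D

Derivation:
Option A: s[5]='j'->'f', delta=(6-10)*13^0 mod 251 = 247, hash=188+247 mod 251 = 184
Option B: s[1]='d'->'e', delta=(5-4)*13^4 mod 251 = 198, hash=188+198 mod 251 = 135
Option C: s[2]='f'->'a', delta=(1-6)*13^3 mod 251 = 59, hash=188+59 mod 251 = 247
Option D: s[4]='i'->'d', delta=(4-9)*13^1 mod 251 = 186, hash=188+186 mod 251 = 123 <-- target
Option E: s[1]='d'->'a', delta=(1-4)*13^4 mod 251 = 159, hash=188+159 mod 251 = 96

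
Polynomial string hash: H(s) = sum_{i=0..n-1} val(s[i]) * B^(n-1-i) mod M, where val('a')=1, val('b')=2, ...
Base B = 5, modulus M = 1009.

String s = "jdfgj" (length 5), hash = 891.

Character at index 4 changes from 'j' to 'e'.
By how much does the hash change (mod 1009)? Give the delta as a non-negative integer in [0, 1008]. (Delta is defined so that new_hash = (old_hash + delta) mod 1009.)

Answer: 1004

Derivation:
Delta formula: (val(new) - val(old)) * B^(n-1-k) mod M
  val('e') - val('j') = 5 - 10 = -5
  B^(n-1-k) = 5^0 mod 1009 = 1
  Delta = -5 * 1 mod 1009 = 1004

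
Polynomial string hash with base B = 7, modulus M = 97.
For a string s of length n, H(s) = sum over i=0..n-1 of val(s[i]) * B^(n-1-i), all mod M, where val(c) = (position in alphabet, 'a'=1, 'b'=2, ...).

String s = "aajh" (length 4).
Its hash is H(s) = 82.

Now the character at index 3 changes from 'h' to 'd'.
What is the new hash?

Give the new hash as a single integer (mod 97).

val('h') = 8, val('d') = 4
Position k = 3, exponent = n-1-k = 0
B^0 mod M = 7^0 mod 97 = 1
Delta = (4 - 8) * 1 mod 97 = 93
New hash = (82 + 93) mod 97 = 78

Answer: 78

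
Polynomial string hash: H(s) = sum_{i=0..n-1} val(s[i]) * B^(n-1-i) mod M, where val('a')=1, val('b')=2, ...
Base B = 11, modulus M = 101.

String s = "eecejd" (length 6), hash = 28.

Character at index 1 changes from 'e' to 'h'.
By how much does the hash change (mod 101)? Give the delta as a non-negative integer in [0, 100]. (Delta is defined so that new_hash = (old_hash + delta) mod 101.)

Delta formula: (val(new) - val(old)) * B^(n-1-k) mod M
  val('h') - val('e') = 8 - 5 = 3
  B^(n-1-k) = 11^4 mod 101 = 97
  Delta = 3 * 97 mod 101 = 89

Answer: 89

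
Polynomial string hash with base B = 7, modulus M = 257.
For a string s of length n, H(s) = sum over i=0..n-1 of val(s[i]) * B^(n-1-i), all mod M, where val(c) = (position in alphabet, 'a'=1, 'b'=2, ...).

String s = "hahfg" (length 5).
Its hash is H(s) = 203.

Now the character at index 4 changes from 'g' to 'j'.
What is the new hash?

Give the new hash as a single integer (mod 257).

Answer: 206

Derivation:
val('g') = 7, val('j') = 10
Position k = 4, exponent = n-1-k = 0
B^0 mod M = 7^0 mod 257 = 1
Delta = (10 - 7) * 1 mod 257 = 3
New hash = (203 + 3) mod 257 = 206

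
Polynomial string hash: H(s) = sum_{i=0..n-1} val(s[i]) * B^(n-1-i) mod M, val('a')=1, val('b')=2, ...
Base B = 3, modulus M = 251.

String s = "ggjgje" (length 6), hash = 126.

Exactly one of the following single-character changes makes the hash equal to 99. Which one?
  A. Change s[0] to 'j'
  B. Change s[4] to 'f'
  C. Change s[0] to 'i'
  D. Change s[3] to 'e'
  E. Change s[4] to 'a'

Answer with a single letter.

Answer: E

Derivation:
Option A: s[0]='g'->'j', delta=(10-7)*3^5 mod 251 = 227, hash=126+227 mod 251 = 102
Option B: s[4]='j'->'f', delta=(6-10)*3^1 mod 251 = 239, hash=126+239 mod 251 = 114
Option C: s[0]='g'->'i', delta=(9-7)*3^5 mod 251 = 235, hash=126+235 mod 251 = 110
Option D: s[3]='g'->'e', delta=(5-7)*3^2 mod 251 = 233, hash=126+233 mod 251 = 108
Option E: s[4]='j'->'a', delta=(1-10)*3^1 mod 251 = 224, hash=126+224 mod 251 = 99 <-- target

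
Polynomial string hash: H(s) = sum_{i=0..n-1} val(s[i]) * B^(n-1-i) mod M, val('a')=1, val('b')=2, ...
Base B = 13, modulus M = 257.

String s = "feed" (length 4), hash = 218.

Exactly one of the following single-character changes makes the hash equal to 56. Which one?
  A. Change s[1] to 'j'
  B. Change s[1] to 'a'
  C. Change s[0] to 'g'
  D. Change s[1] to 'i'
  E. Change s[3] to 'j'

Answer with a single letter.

Answer: B

Derivation:
Option A: s[1]='e'->'j', delta=(10-5)*13^2 mod 257 = 74, hash=218+74 mod 257 = 35
Option B: s[1]='e'->'a', delta=(1-5)*13^2 mod 257 = 95, hash=218+95 mod 257 = 56 <-- target
Option C: s[0]='f'->'g', delta=(7-6)*13^3 mod 257 = 141, hash=218+141 mod 257 = 102
Option D: s[1]='e'->'i', delta=(9-5)*13^2 mod 257 = 162, hash=218+162 mod 257 = 123
Option E: s[3]='d'->'j', delta=(10-4)*13^0 mod 257 = 6, hash=218+6 mod 257 = 224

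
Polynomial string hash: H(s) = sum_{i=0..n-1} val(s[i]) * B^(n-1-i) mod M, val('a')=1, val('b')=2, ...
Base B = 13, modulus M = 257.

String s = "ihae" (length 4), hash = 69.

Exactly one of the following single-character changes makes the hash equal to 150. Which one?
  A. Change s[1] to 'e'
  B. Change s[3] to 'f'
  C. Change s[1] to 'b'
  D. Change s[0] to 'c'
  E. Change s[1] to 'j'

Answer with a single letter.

Answer: E

Derivation:
Option A: s[1]='h'->'e', delta=(5-8)*13^2 mod 257 = 7, hash=69+7 mod 257 = 76
Option B: s[3]='e'->'f', delta=(6-5)*13^0 mod 257 = 1, hash=69+1 mod 257 = 70
Option C: s[1]='h'->'b', delta=(2-8)*13^2 mod 257 = 14, hash=69+14 mod 257 = 83
Option D: s[0]='i'->'c', delta=(3-9)*13^3 mod 257 = 182, hash=69+182 mod 257 = 251
Option E: s[1]='h'->'j', delta=(10-8)*13^2 mod 257 = 81, hash=69+81 mod 257 = 150 <-- target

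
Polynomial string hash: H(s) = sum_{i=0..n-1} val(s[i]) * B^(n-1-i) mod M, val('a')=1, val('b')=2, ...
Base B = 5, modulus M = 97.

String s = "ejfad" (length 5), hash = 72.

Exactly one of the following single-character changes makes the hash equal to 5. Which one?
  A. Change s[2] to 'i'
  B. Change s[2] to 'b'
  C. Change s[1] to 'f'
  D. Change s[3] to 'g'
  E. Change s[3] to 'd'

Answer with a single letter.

Option A: s[2]='f'->'i', delta=(9-6)*5^2 mod 97 = 75, hash=72+75 mod 97 = 50
Option B: s[2]='f'->'b', delta=(2-6)*5^2 mod 97 = 94, hash=72+94 mod 97 = 69
Option C: s[1]='j'->'f', delta=(6-10)*5^3 mod 97 = 82, hash=72+82 mod 97 = 57
Option D: s[3]='a'->'g', delta=(7-1)*5^1 mod 97 = 30, hash=72+30 mod 97 = 5 <-- target
Option E: s[3]='a'->'d', delta=(4-1)*5^1 mod 97 = 15, hash=72+15 mod 97 = 87

Answer: D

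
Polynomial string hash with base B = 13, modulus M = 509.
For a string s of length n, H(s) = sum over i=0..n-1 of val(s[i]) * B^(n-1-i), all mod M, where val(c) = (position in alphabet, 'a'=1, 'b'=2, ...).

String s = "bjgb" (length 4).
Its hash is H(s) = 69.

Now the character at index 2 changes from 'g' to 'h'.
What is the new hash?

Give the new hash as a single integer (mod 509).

val('g') = 7, val('h') = 8
Position k = 2, exponent = n-1-k = 1
B^1 mod M = 13^1 mod 509 = 13
Delta = (8 - 7) * 13 mod 509 = 13
New hash = (69 + 13) mod 509 = 82

Answer: 82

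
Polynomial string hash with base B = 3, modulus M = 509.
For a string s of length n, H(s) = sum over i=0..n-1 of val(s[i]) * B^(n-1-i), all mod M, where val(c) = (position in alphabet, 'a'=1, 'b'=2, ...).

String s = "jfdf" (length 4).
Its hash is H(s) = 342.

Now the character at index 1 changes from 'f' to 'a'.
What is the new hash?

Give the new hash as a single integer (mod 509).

Answer: 297

Derivation:
val('f') = 6, val('a') = 1
Position k = 1, exponent = n-1-k = 2
B^2 mod M = 3^2 mod 509 = 9
Delta = (1 - 6) * 9 mod 509 = 464
New hash = (342 + 464) mod 509 = 297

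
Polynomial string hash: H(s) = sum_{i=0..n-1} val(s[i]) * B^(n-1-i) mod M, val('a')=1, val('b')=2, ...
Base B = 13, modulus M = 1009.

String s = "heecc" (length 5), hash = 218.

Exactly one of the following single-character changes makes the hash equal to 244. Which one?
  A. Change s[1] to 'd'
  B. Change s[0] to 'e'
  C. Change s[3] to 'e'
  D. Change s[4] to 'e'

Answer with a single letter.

Answer: C

Derivation:
Option A: s[1]='e'->'d', delta=(4-5)*13^3 mod 1009 = 830, hash=218+830 mod 1009 = 39
Option B: s[0]='h'->'e', delta=(5-8)*13^4 mod 1009 = 82, hash=218+82 mod 1009 = 300
Option C: s[3]='c'->'e', delta=(5-3)*13^1 mod 1009 = 26, hash=218+26 mod 1009 = 244 <-- target
Option D: s[4]='c'->'e', delta=(5-3)*13^0 mod 1009 = 2, hash=218+2 mod 1009 = 220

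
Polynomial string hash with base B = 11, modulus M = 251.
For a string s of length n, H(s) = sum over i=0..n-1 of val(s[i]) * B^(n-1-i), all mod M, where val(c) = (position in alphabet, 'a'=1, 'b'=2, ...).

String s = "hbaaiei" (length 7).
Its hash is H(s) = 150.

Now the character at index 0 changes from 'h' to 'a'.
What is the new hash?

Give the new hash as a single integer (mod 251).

val('h') = 8, val('a') = 1
Position k = 0, exponent = n-1-k = 6
B^6 mod M = 11^6 mod 251 = 3
Delta = (1 - 8) * 3 mod 251 = 230
New hash = (150 + 230) mod 251 = 129

Answer: 129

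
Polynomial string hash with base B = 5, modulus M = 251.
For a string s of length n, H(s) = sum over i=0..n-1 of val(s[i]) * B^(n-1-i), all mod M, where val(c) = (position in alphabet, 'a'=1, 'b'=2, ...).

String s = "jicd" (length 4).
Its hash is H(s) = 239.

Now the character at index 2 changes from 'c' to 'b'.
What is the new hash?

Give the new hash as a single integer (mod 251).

val('c') = 3, val('b') = 2
Position k = 2, exponent = n-1-k = 1
B^1 mod M = 5^1 mod 251 = 5
Delta = (2 - 3) * 5 mod 251 = 246
New hash = (239 + 246) mod 251 = 234

Answer: 234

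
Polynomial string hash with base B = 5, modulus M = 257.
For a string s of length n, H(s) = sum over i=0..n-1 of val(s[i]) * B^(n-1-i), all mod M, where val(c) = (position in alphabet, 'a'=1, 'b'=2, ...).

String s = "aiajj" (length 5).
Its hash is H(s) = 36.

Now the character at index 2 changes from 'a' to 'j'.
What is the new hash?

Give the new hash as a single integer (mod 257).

Answer: 4

Derivation:
val('a') = 1, val('j') = 10
Position k = 2, exponent = n-1-k = 2
B^2 mod M = 5^2 mod 257 = 25
Delta = (10 - 1) * 25 mod 257 = 225
New hash = (36 + 225) mod 257 = 4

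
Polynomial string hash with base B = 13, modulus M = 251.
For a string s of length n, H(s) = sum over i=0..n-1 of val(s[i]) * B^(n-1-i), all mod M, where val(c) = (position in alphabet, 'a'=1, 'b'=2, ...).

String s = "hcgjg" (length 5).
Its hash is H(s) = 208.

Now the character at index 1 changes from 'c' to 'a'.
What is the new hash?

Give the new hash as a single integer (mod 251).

val('c') = 3, val('a') = 1
Position k = 1, exponent = n-1-k = 3
B^3 mod M = 13^3 mod 251 = 189
Delta = (1 - 3) * 189 mod 251 = 124
New hash = (208 + 124) mod 251 = 81

Answer: 81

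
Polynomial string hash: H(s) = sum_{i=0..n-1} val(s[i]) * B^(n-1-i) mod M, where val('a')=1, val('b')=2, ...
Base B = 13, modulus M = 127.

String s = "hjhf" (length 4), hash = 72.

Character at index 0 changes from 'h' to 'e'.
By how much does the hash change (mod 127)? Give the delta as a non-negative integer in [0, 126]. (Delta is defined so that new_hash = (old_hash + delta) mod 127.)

Delta formula: (val(new) - val(old)) * B^(n-1-k) mod M
  val('e') - val('h') = 5 - 8 = -3
  B^(n-1-k) = 13^3 mod 127 = 38
  Delta = -3 * 38 mod 127 = 13

Answer: 13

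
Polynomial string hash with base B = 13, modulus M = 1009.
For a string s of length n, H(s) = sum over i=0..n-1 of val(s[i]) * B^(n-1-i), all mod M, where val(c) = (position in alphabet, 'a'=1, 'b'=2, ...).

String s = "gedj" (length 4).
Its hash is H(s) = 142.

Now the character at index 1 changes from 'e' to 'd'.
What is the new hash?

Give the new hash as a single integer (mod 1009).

val('e') = 5, val('d') = 4
Position k = 1, exponent = n-1-k = 2
B^2 mod M = 13^2 mod 1009 = 169
Delta = (4 - 5) * 169 mod 1009 = 840
New hash = (142 + 840) mod 1009 = 982

Answer: 982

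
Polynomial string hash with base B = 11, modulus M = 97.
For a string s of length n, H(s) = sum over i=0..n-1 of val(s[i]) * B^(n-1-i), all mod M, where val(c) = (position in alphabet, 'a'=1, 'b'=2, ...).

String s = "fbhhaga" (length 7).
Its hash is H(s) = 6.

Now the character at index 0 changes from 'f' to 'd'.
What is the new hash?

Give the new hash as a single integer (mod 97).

Answer: 3

Derivation:
val('f') = 6, val('d') = 4
Position k = 0, exponent = n-1-k = 6
B^6 mod M = 11^6 mod 97 = 50
Delta = (4 - 6) * 50 mod 97 = 94
New hash = (6 + 94) mod 97 = 3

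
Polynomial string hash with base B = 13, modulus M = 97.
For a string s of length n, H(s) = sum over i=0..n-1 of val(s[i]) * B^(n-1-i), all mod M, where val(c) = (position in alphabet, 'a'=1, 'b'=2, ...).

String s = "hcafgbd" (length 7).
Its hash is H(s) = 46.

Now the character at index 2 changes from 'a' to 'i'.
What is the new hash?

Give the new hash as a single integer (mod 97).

Answer: 2

Derivation:
val('a') = 1, val('i') = 9
Position k = 2, exponent = n-1-k = 4
B^4 mod M = 13^4 mod 97 = 43
Delta = (9 - 1) * 43 mod 97 = 53
New hash = (46 + 53) mod 97 = 2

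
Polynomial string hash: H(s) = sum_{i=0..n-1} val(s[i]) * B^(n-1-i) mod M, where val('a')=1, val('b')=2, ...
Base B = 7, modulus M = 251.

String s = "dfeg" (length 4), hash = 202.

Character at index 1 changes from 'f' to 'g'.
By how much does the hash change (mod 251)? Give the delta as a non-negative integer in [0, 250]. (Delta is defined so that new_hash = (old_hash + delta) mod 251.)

Answer: 49

Derivation:
Delta formula: (val(new) - val(old)) * B^(n-1-k) mod M
  val('g') - val('f') = 7 - 6 = 1
  B^(n-1-k) = 7^2 mod 251 = 49
  Delta = 1 * 49 mod 251 = 49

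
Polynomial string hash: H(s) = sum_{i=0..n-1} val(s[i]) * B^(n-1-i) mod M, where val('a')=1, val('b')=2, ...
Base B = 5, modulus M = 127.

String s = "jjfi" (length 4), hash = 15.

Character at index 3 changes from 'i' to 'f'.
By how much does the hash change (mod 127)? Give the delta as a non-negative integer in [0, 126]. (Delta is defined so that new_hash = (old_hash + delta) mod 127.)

Answer: 124

Derivation:
Delta formula: (val(new) - val(old)) * B^(n-1-k) mod M
  val('f') - val('i') = 6 - 9 = -3
  B^(n-1-k) = 5^0 mod 127 = 1
  Delta = -3 * 1 mod 127 = 124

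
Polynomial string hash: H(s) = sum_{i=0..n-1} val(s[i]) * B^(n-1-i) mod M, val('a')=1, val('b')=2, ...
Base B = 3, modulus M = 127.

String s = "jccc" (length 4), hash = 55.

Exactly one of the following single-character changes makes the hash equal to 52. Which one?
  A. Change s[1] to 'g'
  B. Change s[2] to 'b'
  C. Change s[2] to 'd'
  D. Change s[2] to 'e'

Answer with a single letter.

Option A: s[1]='c'->'g', delta=(7-3)*3^2 mod 127 = 36, hash=55+36 mod 127 = 91
Option B: s[2]='c'->'b', delta=(2-3)*3^1 mod 127 = 124, hash=55+124 mod 127 = 52 <-- target
Option C: s[2]='c'->'d', delta=(4-3)*3^1 mod 127 = 3, hash=55+3 mod 127 = 58
Option D: s[2]='c'->'e', delta=(5-3)*3^1 mod 127 = 6, hash=55+6 mod 127 = 61

Answer: B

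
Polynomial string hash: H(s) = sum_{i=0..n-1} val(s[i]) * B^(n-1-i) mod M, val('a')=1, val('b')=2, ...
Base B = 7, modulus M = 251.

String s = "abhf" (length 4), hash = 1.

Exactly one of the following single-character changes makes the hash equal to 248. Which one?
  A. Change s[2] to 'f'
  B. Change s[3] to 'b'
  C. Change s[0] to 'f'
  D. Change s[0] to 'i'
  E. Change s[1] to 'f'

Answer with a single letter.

Option A: s[2]='h'->'f', delta=(6-8)*7^1 mod 251 = 237, hash=1+237 mod 251 = 238
Option B: s[3]='f'->'b', delta=(2-6)*7^0 mod 251 = 247, hash=1+247 mod 251 = 248 <-- target
Option C: s[0]='a'->'f', delta=(6-1)*7^3 mod 251 = 209, hash=1+209 mod 251 = 210
Option D: s[0]='a'->'i', delta=(9-1)*7^3 mod 251 = 234, hash=1+234 mod 251 = 235
Option E: s[1]='b'->'f', delta=(6-2)*7^2 mod 251 = 196, hash=1+196 mod 251 = 197

Answer: B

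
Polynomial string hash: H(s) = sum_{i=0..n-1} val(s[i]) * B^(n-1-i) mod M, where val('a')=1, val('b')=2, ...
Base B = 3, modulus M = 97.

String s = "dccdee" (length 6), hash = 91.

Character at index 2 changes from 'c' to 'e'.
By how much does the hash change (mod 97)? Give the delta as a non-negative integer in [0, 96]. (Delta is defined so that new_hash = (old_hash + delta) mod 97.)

Delta formula: (val(new) - val(old)) * B^(n-1-k) mod M
  val('e') - val('c') = 5 - 3 = 2
  B^(n-1-k) = 3^3 mod 97 = 27
  Delta = 2 * 27 mod 97 = 54

Answer: 54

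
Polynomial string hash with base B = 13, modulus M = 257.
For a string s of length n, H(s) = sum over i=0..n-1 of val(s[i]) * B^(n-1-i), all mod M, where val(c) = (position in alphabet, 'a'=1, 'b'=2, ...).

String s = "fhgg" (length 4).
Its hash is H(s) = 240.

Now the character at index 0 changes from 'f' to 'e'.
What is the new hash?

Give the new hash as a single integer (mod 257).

Answer: 99

Derivation:
val('f') = 6, val('e') = 5
Position k = 0, exponent = n-1-k = 3
B^3 mod M = 13^3 mod 257 = 141
Delta = (5 - 6) * 141 mod 257 = 116
New hash = (240 + 116) mod 257 = 99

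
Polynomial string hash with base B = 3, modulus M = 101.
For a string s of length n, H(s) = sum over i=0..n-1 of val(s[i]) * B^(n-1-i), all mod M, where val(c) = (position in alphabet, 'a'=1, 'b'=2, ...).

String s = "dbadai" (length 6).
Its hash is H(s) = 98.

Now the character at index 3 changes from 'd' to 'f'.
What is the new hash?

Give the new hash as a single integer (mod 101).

Answer: 15

Derivation:
val('d') = 4, val('f') = 6
Position k = 3, exponent = n-1-k = 2
B^2 mod M = 3^2 mod 101 = 9
Delta = (6 - 4) * 9 mod 101 = 18
New hash = (98 + 18) mod 101 = 15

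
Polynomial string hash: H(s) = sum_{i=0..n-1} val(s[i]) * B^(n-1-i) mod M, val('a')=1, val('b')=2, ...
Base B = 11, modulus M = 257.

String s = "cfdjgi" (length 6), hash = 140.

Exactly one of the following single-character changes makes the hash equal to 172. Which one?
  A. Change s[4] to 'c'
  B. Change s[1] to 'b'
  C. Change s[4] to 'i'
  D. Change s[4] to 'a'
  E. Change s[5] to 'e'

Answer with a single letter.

Option A: s[4]='g'->'c', delta=(3-7)*11^1 mod 257 = 213, hash=140+213 mod 257 = 96
Option B: s[1]='f'->'b', delta=(2-6)*11^4 mod 257 = 32, hash=140+32 mod 257 = 172 <-- target
Option C: s[4]='g'->'i', delta=(9-7)*11^1 mod 257 = 22, hash=140+22 mod 257 = 162
Option D: s[4]='g'->'a', delta=(1-7)*11^1 mod 257 = 191, hash=140+191 mod 257 = 74
Option E: s[5]='i'->'e', delta=(5-9)*11^0 mod 257 = 253, hash=140+253 mod 257 = 136

Answer: B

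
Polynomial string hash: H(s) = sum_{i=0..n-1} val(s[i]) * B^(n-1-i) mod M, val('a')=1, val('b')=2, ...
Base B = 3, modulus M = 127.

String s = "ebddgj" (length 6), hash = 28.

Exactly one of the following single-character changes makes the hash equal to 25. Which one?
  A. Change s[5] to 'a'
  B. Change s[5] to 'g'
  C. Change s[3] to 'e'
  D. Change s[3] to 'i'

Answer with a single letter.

Option A: s[5]='j'->'a', delta=(1-10)*3^0 mod 127 = 118, hash=28+118 mod 127 = 19
Option B: s[5]='j'->'g', delta=(7-10)*3^0 mod 127 = 124, hash=28+124 mod 127 = 25 <-- target
Option C: s[3]='d'->'e', delta=(5-4)*3^2 mod 127 = 9, hash=28+9 mod 127 = 37
Option D: s[3]='d'->'i', delta=(9-4)*3^2 mod 127 = 45, hash=28+45 mod 127 = 73

Answer: B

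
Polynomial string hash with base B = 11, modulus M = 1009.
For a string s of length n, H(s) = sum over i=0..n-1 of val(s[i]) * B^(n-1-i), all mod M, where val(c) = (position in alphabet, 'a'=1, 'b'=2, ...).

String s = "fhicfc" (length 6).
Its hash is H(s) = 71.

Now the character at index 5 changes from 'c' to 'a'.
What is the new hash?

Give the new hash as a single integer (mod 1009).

Answer: 69

Derivation:
val('c') = 3, val('a') = 1
Position k = 5, exponent = n-1-k = 0
B^0 mod M = 11^0 mod 1009 = 1
Delta = (1 - 3) * 1 mod 1009 = 1007
New hash = (71 + 1007) mod 1009 = 69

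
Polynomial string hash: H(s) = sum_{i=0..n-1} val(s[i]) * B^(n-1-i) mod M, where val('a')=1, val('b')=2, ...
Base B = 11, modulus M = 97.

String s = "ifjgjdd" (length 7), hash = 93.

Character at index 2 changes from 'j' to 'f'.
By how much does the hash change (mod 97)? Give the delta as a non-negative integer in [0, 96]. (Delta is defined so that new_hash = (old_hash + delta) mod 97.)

Delta formula: (val(new) - val(old)) * B^(n-1-k) mod M
  val('f') - val('j') = 6 - 10 = -4
  B^(n-1-k) = 11^4 mod 97 = 91
  Delta = -4 * 91 mod 97 = 24

Answer: 24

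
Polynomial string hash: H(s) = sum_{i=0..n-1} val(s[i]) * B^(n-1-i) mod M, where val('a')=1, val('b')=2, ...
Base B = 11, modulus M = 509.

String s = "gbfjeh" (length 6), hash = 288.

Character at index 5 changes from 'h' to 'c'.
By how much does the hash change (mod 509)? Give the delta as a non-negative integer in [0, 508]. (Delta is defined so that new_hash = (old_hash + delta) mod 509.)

Answer: 504

Derivation:
Delta formula: (val(new) - val(old)) * B^(n-1-k) mod M
  val('c') - val('h') = 3 - 8 = -5
  B^(n-1-k) = 11^0 mod 509 = 1
  Delta = -5 * 1 mod 509 = 504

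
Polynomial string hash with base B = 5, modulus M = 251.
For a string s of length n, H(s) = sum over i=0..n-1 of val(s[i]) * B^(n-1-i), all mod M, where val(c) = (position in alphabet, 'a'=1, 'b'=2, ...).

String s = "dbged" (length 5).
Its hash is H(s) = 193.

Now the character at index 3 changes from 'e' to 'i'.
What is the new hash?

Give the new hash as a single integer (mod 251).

Answer: 213

Derivation:
val('e') = 5, val('i') = 9
Position k = 3, exponent = n-1-k = 1
B^1 mod M = 5^1 mod 251 = 5
Delta = (9 - 5) * 5 mod 251 = 20
New hash = (193 + 20) mod 251 = 213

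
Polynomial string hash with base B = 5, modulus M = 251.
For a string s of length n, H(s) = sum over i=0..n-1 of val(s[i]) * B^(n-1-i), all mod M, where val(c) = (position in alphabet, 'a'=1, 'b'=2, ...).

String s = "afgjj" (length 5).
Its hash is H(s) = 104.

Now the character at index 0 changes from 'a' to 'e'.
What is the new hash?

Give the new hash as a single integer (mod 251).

Answer: 94

Derivation:
val('a') = 1, val('e') = 5
Position k = 0, exponent = n-1-k = 4
B^4 mod M = 5^4 mod 251 = 123
Delta = (5 - 1) * 123 mod 251 = 241
New hash = (104 + 241) mod 251 = 94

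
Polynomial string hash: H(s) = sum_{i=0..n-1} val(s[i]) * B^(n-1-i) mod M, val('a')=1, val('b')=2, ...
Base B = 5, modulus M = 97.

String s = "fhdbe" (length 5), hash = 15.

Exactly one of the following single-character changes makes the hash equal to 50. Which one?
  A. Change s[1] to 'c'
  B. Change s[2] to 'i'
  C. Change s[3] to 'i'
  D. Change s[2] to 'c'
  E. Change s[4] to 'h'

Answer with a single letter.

Answer: C

Derivation:
Option A: s[1]='h'->'c', delta=(3-8)*5^3 mod 97 = 54, hash=15+54 mod 97 = 69
Option B: s[2]='d'->'i', delta=(9-4)*5^2 mod 97 = 28, hash=15+28 mod 97 = 43
Option C: s[3]='b'->'i', delta=(9-2)*5^1 mod 97 = 35, hash=15+35 mod 97 = 50 <-- target
Option D: s[2]='d'->'c', delta=(3-4)*5^2 mod 97 = 72, hash=15+72 mod 97 = 87
Option E: s[4]='e'->'h', delta=(8-5)*5^0 mod 97 = 3, hash=15+3 mod 97 = 18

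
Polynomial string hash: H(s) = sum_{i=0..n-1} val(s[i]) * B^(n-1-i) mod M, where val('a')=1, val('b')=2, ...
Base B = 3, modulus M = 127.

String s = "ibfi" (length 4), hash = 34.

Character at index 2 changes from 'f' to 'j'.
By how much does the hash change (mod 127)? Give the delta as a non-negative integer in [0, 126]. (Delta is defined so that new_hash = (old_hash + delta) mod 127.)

Delta formula: (val(new) - val(old)) * B^(n-1-k) mod M
  val('j') - val('f') = 10 - 6 = 4
  B^(n-1-k) = 3^1 mod 127 = 3
  Delta = 4 * 3 mod 127 = 12

Answer: 12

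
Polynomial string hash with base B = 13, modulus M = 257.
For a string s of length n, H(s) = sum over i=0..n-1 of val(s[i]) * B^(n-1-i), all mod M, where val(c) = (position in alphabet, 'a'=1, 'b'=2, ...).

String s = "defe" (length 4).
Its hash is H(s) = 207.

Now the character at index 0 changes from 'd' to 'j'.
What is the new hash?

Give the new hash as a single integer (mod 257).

Answer: 25

Derivation:
val('d') = 4, val('j') = 10
Position k = 0, exponent = n-1-k = 3
B^3 mod M = 13^3 mod 257 = 141
Delta = (10 - 4) * 141 mod 257 = 75
New hash = (207 + 75) mod 257 = 25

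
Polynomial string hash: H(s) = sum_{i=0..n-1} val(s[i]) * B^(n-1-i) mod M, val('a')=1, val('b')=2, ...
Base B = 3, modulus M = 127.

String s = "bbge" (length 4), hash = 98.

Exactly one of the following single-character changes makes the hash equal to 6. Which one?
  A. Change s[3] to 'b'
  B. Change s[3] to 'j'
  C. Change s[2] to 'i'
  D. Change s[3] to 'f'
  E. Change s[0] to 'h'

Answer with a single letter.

Option A: s[3]='e'->'b', delta=(2-5)*3^0 mod 127 = 124, hash=98+124 mod 127 = 95
Option B: s[3]='e'->'j', delta=(10-5)*3^0 mod 127 = 5, hash=98+5 mod 127 = 103
Option C: s[2]='g'->'i', delta=(9-7)*3^1 mod 127 = 6, hash=98+6 mod 127 = 104
Option D: s[3]='e'->'f', delta=(6-5)*3^0 mod 127 = 1, hash=98+1 mod 127 = 99
Option E: s[0]='b'->'h', delta=(8-2)*3^3 mod 127 = 35, hash=98+35 mod 127 = 6 <-- target

Answer: E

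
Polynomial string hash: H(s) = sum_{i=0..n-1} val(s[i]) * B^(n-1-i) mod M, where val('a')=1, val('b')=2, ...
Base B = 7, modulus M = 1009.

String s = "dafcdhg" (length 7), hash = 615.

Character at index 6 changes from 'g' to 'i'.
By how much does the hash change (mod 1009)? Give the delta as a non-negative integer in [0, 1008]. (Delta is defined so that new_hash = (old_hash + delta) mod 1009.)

Answer: 2

Derivation:
Delta formula: (val(new) - val(old)) * B^(n-1-k) mod M
  val('i') - val('g') = 9 - 7 = 2
  B^(n-1-k) = 7^0 mod 1009 = 1
  Delta = 2 * 1 mod 1009 = 2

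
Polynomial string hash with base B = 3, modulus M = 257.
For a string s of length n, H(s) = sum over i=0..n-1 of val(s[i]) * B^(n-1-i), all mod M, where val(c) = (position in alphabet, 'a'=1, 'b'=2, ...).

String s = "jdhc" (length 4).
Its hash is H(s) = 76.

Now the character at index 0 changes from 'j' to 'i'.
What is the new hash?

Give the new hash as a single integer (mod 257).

val('j') = 10, val('i') = 9
Position k = 0, exponent = n-1-k = 3
B^3 mod M = 3^3 mod 257 = 27
Delta = (9 - 10) * 27 mod 257 = 230
New hash = (76 + 230) mod 257 = 49

Answer: 49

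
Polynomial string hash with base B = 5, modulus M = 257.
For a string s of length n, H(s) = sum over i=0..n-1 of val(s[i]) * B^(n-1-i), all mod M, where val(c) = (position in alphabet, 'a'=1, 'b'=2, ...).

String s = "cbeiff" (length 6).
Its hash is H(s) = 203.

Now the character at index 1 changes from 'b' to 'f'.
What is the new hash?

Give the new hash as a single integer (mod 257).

val('b') = 2, val('f') = 6
Position k = 1, exponent = n-1-k = 4
B^4 mod M = 5^4 mod 257 = 111
Delta = (6 - 2) * 111 mod 257 = 187
New hash = (203 + 187) mod 257 = 133

Answer: 133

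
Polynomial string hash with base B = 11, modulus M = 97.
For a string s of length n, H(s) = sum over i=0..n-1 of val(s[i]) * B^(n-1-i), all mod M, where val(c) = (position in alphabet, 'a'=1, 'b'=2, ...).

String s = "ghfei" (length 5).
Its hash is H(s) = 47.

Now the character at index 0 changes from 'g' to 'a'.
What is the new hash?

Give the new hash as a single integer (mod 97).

Answer: 83

Derivation:
val('g') = 7, val('a') = 1
Position k = 0, exponent = n-1-k = 4
B^4 mod M = 11^4 mod 97 = 91
Delta = (1 - 7) * 91 mod 97 = 36
New hash = (47 + 36) mod 97 = 83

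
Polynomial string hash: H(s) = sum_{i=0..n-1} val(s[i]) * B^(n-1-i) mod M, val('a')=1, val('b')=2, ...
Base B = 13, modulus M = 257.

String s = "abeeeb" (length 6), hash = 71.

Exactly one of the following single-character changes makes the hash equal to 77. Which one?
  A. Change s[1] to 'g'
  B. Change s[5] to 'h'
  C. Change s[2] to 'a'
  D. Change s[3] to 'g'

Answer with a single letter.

Answer: B

Derivation:
Option A: s[1]='b'->'g', delta=(7-2)*13^4 mod 257 = 170, hash=71+170 mod 257 = 241
Option B: s[5]='b'->'h', delta=(8-2)*13^0 mod 257 = 6, hash=71+6 mod 257 = 77 <-- target
Option C: s[2]='e'->'a', delta=(1-5)*13^3 mod 257 = 207, hash=71+207 mod 257 = 21
Option D: s[3]='e'->'g', delta=(7-5)*13^2 mod 257 = 81, hash=71+81 mod 257 = 152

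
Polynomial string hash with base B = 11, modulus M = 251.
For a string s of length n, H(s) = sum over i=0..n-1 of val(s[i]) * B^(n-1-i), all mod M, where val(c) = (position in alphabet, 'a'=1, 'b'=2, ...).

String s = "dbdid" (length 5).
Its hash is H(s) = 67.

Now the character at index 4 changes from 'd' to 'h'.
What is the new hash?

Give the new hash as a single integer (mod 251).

val('d') = 4, val('h') = 8
Position k = 4, exponent = n-1-k = 0
B^0 mod M = 11^0 mod 251 = 1
Delta = (8 - 4) * 1 mod 251 = 4
New hash = (67 + 4) mod 251 = 71

Answer: 71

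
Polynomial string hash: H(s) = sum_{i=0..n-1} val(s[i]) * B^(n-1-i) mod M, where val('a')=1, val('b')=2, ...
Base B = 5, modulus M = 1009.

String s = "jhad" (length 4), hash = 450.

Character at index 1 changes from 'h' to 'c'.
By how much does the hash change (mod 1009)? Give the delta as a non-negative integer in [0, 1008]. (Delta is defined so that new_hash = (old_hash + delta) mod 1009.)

Delta formula: (val(new) - val(old)) * B^(n-1-k) mod M
  val('c') - val('h') = 3 - 8 = -5
  B^(n-1-k) = 5^2 mod 1009 = 25
  Delta = -5 * 25 mod 1009 = 884

Answer: 884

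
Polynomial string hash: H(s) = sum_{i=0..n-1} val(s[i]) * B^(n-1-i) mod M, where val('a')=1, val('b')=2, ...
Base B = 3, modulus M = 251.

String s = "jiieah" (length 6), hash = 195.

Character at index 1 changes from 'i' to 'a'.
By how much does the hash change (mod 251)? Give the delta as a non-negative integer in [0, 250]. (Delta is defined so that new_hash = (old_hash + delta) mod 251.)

Delta formula: (val(new) - val(old)) * B^(n-1-k) mod M
  val('a') - val('i') = 1 - 9 = -8
  B^(n-1-k) = 3^4 mod 251 = 81
  Delta = -8 * 81 mod 251 = 105

Answer: 105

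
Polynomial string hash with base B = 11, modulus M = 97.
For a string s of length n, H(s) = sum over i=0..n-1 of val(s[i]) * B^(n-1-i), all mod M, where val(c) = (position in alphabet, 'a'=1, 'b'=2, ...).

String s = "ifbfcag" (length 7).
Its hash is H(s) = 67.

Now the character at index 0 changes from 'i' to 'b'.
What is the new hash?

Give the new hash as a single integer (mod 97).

val('i') = 9, val('b') = 2
Position k = 0, exponent = n-1-k = 6
B^6 mod M = 11^6 mod 97 = 50
Delta = (2 - 9) * 50 mod 97 = 38
New hash = (67 + 38) mod 97 = 8

Answer: 8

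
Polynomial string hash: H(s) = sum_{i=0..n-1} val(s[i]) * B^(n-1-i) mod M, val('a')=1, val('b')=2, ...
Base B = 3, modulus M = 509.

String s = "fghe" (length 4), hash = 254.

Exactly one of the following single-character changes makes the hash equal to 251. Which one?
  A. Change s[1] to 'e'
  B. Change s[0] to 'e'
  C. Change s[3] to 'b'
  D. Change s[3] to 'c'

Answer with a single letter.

Option A: s[1]='g'->'e', delta=(5-7)*3^2 mod 509 = 491, hash=254+491 mod 509 = 236
Option B: s[0]='f'->'e', delta=(5-6)*3^3 mod 509 = 482, hash=254+482 mod 509 = 227
Option C: s[3]='e'->'b', delta=(2-5)*3^0 mod 509 = 506, hash=254+506 mod 509 = 251 <-- target
Option D: s[3]='e'->'c', delta=(3-5)*3^0 mod 509 = 507, hash=254+507 mod 509 = 252

Answer: C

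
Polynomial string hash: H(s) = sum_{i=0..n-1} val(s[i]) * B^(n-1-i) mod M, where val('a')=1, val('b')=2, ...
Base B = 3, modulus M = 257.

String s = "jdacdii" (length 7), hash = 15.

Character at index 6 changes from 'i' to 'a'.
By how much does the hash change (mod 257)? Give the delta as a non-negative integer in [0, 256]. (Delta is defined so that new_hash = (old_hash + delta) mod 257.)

Answer: 249

Derivation:
Delta formula: (val(new) - val(old)) * B^(n-1-k) mod M
  val('a') - val('i') = 1 - 9 = -8
  B^(n-1-k) = 3^0 mod 257 = 1
  Delta = -8 * 1 mod 257 = 249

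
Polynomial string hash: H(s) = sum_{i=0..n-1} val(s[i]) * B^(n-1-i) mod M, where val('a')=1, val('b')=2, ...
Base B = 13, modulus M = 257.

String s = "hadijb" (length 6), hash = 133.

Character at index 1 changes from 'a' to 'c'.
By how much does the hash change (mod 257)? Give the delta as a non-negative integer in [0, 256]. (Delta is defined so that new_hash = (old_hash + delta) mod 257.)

Delta formula: (val(new) - val(old)) * B^(n-1-k) mod M
  val('c') - val('a') = 3 - 1 = 2
  B^(n-1-k) = 13^4 mod 257 = 34
  Delta = 2 * 34 mod 257 = 68

Answer: 68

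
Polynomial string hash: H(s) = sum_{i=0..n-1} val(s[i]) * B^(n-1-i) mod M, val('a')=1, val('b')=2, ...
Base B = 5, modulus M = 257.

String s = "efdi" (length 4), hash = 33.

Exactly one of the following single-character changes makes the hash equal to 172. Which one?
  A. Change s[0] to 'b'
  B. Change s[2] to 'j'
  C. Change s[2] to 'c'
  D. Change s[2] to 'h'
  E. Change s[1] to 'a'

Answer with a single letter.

Option A: s[0]='e'->'b', delta=(2-5)*5^3 mod 257 = 139, hash=33+139 mod 257 = 172 <-- target
Option B: s[2]='d'->'j', delta=(10-4)*5^1 mod 257 = 30, hash=33+30 mod 257 = 63
Option C: s[2]='d'->'c', delta=(3-4)*5^1 mod 257 = 252, hash=33+252 mod 257 = 28
Option D: s[2]='d'->'h', delta=(8-4)*5^1 mod 257 = 20, hash=33+20 mod 257 = 53
Option E: s[1]='f'->'a', delta=(1-6)*5^2 mod 257 = 132, hash=33+132 mod 257 = 165

Answer: A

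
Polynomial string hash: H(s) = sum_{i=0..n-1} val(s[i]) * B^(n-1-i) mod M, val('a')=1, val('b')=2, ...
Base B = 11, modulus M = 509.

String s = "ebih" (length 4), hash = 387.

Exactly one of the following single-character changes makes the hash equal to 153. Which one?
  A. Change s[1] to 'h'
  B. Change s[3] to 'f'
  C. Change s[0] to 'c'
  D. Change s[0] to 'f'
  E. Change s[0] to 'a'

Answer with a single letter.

Answer: E

Derivation:
Option A: s[1]='b'->'h', delta=(8-2)*11^2 mod 509 = 217, hash=387+217 mod 509 = 95
Option B: s[3]='h'->'f', delta=(6-8)*11^0 mod 509 = 507, hash=387+507 mod 509 = 385
Option C: s[0]='e'->'c', delta=(3-5)*11^3 mod 509 = 392, hash=387+392 mod 509 = 270
Option D: s[0]='e'->'f', delta=(6-5)*11^3 mod 509 = 313, hash=387+313 mod 509 = 191
Option E: s[0]='e'->'a', delta=(1-5)*11^3 mod 509 = 275, hash=387+275 mod 509 = 153 <-- target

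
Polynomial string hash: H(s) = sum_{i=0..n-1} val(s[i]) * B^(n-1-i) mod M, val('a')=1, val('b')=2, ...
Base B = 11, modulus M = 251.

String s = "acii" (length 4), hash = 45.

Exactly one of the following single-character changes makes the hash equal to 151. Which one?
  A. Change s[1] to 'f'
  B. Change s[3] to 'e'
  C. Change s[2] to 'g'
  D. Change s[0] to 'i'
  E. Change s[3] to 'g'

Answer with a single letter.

Answer: D

Derivation:
Option A: s[1]='c'->'f', delta=(6-3)*11^2 mod 251 = 112, hash=45+112 mod 251 = 157
Option B: s[3]='i'->'e', delta=(5-9)*11^0 mod 251 = 247, hash=45+247 mod 251 = 41
Option C: s[2]='i'->'g', delta=(7-9)*11^1 mod 251 = 229, hash=45+229 mod 251 = 23
Option D: s[0]='a'->'i', delta=(9-1)*11^3 mod 251 = 106, hash=45+106 mod 251 = 151 <-- target
Option E: s[3]='i'->'g', delta=(7-9)*11^0 mod 251 = 249, hash=45+249 mod 251 = 43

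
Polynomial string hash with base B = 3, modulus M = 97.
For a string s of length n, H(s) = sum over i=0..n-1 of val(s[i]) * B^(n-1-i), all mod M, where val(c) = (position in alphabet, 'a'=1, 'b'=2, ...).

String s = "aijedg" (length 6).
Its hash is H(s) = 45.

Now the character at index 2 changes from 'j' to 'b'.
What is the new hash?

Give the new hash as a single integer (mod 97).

Answer: 23

Derivation:
val('j') = 10, val('b') = 2
Position k = 2, exponent = n-1-k = 3
B^3 mod M = 3^3 mod 97 = 27
Delta = (2 - 10) * 27 mod 97 = 75
New hash = (45 + 75) mod 97 = 23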